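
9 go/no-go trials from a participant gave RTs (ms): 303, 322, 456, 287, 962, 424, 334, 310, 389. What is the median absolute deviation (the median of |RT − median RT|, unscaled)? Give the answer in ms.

Sorted: 287, 303, 310, 322, 334, 389, 424, 456, 962 → median = 334
|x − 334|: 31, 12, 122, 47, 628, 90, 0, 24, 55
Sorted deviations: 0, 12, 24, 31, 47, 55, 90, 122, 628 → MAD = 47

47 ms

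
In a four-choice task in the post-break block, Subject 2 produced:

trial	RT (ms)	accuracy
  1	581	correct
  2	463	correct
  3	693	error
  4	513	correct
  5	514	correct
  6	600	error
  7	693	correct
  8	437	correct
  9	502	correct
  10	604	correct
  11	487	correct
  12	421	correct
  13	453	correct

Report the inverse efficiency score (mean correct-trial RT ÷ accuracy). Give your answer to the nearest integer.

Correct trials (n=11): 581, 463, 513, 514, 693, 437, 502, 604, 487, 421, 453
Mean correct RT = 5668/11 = 515.2727 ms
Proportion correct = 11/13
IES = 515.2727 / (11/13) = 608.959 ms

609 ms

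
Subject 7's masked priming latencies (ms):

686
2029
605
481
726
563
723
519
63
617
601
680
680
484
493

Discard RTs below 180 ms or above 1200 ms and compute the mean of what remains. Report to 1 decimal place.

Excluded: 63, 2029
Retained (n=13): Σ = 7858
Mean = 7858/13 = 604.4615

604.5 ms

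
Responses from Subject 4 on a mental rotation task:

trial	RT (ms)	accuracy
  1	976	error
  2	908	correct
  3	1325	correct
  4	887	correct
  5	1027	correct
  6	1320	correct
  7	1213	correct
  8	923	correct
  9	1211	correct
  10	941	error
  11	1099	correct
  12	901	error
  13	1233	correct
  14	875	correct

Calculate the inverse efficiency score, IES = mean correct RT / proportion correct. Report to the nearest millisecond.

Correct trials (n=11): 908, 1325, 887, 1027, 1320, 1213, 923, 1211, 1099, 1233, 875
Mean correct RT = 12021/11 = 1092.8182 ms
Proportion correct = 11/14
IES = 1092.8182 / (11/14) = 1390.860 ms

1391 ms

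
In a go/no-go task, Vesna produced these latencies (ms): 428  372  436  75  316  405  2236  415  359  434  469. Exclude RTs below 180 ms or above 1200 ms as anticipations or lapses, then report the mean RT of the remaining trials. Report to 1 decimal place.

403.8 ms

Excluded: 75, 2236
Retained (n=9): Σ = 3634
Mean = 3634/9 = 403.7778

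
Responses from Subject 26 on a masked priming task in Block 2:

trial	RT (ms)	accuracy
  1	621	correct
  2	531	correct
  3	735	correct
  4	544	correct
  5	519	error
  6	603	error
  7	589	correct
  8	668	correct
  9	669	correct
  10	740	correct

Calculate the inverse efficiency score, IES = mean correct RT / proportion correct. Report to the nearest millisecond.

796 ms

Correct trials (n=8): 621, 531, 735, 544, 589, 668, 669, 740
Mean correct RT = 5097/8 = 637.1250 ms
Proportion correct = 8/10
IES = 637.1250 / (8/10) = 796.406 ms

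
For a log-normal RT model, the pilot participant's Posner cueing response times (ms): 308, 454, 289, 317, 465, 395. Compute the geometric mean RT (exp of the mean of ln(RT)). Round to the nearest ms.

365 ms

ln(RT): 5.7301, 6.1181, 5.6664, 5.7589, 6.1420, 5.9789
Mean ln(RT) = 35.3944/6 = 5.89907
Geometric mean = exp(5.89907) = 364.70 ms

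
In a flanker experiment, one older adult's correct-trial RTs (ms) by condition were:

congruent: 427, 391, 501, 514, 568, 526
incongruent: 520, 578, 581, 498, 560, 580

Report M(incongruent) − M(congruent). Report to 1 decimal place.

65.0 ms

M(congruent) = 2927/6 = 487.833
M(incongruent) = 3317/6 = 552.833
Difference = 552.833 − 487.833 = 65.000 ms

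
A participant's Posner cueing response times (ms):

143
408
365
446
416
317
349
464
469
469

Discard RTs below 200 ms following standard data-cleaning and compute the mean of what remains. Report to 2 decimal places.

411.44 ms

Excluded: 143
Retained (n=9): Σ = 3703
Mean = 3703/9 = 411.4444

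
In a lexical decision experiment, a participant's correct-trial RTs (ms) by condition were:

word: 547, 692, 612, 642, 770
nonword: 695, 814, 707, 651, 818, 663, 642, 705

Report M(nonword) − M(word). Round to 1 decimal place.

59.3 ms

M(word) = 3263/5 = 652.600
M(nonword) = 5695/8 = 711.875
Difference = 711.875 − 652.600 = 59.275 ms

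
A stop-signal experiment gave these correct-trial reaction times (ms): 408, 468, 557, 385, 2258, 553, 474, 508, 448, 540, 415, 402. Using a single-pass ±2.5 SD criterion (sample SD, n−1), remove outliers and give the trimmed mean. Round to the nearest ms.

469 ms

n = 12, ΣRT = 7416, M = 618.000
Σ(x−M)² = 2974120.00; s = √(2974120.00/11) = 519.976
Cutoffs: 618.000 ± 2.5·519.976 → [-681.9, 1917.9]
Outside: 2258 → excluded.
Retained (n=11): Σ = 5158, mean = 5158/11 = 468.909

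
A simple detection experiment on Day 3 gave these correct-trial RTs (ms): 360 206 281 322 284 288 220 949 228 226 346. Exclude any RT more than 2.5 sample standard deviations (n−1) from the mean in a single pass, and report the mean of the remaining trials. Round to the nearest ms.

276 ms

n = 11, ΣRT = 3710, M = 337.273
Σ(x−M)² = 438776.18; s = √(438776.18/10) = 209.470
Cutoffs: 337.273 ± 2.5·209.470 → [-186.4, 860.9]
Outside: 949 → excluded.
Retained (n=10): Σ = 2761, mean = 2761/10 = 276.100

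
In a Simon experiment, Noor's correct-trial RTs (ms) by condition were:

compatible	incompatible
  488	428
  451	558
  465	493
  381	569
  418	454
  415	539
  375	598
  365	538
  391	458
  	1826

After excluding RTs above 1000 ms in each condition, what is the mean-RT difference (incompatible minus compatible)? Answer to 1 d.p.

incompatible: exclude 1826
M(compatible) = 3749/9 = 416.556
M(incompatible) = 4635/9 = 515.000
Difference = 515.000 − 416.556 = 98.444 ms

98.4 ms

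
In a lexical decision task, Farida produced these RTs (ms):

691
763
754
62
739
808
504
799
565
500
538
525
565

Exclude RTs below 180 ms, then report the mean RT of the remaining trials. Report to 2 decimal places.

Excluded: 62
Retained (n=12): Σ = 7751
Mean = 7751/12 = 645.9167

645.92 ms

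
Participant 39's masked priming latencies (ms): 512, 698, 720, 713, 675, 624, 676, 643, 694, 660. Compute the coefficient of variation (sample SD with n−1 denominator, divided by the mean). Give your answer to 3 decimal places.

0.091

n = 10, Σ = 6615, M = 661.5000
Σ(x−M)² = 32956.500; s = √(32956.500/9) = 60.5131
CV = 60.5131 / 661.5000 = 0.09148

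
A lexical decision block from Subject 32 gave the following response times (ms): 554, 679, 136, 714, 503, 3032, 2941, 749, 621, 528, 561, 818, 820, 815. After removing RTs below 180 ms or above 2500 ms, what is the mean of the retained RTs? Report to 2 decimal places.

669.27 ms

Excluded: 136, 2941, 3032
Retained (n=11): Σ = 7362
Mean = 7362/11 = 669.2727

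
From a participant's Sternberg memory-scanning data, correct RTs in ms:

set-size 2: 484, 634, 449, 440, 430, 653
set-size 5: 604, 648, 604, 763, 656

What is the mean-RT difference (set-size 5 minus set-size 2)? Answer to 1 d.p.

M(set-size 2) = 3090/6 = 515.000
M(set-size 5) = 3275/5 = 655.000
Difference = 655.000 − 515.000 = 140.000 ms

140.0 ms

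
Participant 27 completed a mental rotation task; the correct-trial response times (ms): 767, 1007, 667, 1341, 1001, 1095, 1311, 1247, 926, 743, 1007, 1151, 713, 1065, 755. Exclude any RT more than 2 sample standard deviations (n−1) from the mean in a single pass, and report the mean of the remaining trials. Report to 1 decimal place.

n = 15, ΣRT = 14796, M = 986.400
Σ(x−M)² = 686483.60; s = √(686483.60/14) = 221.437
Cutoffs: 986.400 ± 2·221.437 → [543.5, 1429.3]
No RTs fall outside the cutoffs; all 15 retained. Mean = 14796/15 = 986.400

986.4 ms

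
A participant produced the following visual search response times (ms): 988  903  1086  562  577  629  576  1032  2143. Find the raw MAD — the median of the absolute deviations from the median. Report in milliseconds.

274 ms

Sorted: 562, 576, 577, 629, 903, 988, 1032, 1086, 2143 → median = 903
|x − 903|: 85, 0, 183, 341, 326, 274, 327, 129, 1240
Sorted deviations: 0, 85, 129, 183, 274, 326, 327, 341, 1240 → MAD = 274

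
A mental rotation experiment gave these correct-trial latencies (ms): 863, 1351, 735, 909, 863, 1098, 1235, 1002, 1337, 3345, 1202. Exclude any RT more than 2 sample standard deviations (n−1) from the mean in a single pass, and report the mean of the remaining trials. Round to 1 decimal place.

1059.5 ms

n = 11, ΣRT = 13940, M = 1267.273
Σ(x−M)² = 5171694.18; s = √(5171694.18/10) = 719.145
Cutoffs: 1267.273 ± 2·719.145 → [-171.0, 2705.6]
Outside: 3345 → excluded.
Retained (n=10): Σ = 10595, mean = 10595/10 = 1059.500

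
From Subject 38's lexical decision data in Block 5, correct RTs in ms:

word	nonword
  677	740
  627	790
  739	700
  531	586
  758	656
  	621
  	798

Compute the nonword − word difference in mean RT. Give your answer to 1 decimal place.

32.3 ms

M(word) = 3332/5 = 666.400
M(nonword) = 4891/7 = 698.714
Difference = 698.714 − 666.400 = 32.314 ms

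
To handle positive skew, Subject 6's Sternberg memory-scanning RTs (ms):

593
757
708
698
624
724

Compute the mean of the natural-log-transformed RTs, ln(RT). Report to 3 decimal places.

6.524

ln(RT): 6.3852, 6.6294, 6.5624, 6.5482, 6.4362, 6.5848
Σ ln(RT) = 39.1462
Mean = 39.1462/6 = 6.52436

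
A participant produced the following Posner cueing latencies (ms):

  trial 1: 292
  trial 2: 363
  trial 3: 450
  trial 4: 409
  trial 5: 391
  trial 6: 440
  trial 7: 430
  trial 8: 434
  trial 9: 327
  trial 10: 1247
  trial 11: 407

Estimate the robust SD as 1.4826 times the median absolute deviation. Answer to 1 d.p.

46.0 ms

Sorted: 292, 327, 363, 391, 407, 409, 430, 434, 440, 450, 1247 → median = 409
|x − 409| sorted: 0, 2, 18, 21, 25, 31, 41, 46, 82, 117, 838 → MAD = 31
Robust SD ≈ 1.4826 × 31 = 45.961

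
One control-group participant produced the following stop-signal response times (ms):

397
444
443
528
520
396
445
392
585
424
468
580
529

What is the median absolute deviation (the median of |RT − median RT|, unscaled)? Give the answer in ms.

49 ms

Sorted: 392, 396, 397, 424, 443, 444, 445, 468, 520, 528, 529, 580, 585 → median = 445
|x − 445|: 48, 1, 2, 83, 75, 49, 0, 53, 140, 21, 23, 135, 84
Sorted deviations: 0, 1, 2, 21, 23, 48, 49, 53, 75, 83, 84, 135, 140 → MAD = 49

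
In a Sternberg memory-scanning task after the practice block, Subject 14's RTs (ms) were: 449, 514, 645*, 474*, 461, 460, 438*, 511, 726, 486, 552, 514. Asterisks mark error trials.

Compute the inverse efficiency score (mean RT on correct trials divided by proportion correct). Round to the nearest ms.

Correct trials (n=9): 449, 514, 461, 460, 511, 726, 486, 552, 514
Mean correct RT = 4673/9 = 519.2222 ms
Proportion correct = 9/12
IES = 519.2222 / (9/12) = 692.296 ms

692 ms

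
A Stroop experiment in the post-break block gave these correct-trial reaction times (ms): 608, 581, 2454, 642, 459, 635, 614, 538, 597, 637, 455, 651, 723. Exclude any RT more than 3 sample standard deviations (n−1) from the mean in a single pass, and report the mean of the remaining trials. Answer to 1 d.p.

n = 13, ΣRT = 9594, M = 738.000
Σ(x−M)² = 3257212.00; s = √(3257212.00/12) = 520.994
Cutoffs: 738.000 ± 3·520.994 → [-825.0, 2301.0]
Outside: 2454 → excluded.
Retained (n=12): Σ = 7140, mean = 7140/12 = 595.000

595.0 ms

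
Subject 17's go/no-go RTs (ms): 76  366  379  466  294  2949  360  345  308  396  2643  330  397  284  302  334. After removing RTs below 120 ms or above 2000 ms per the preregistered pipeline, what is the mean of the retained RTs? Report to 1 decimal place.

Excluded: 76, 2643, 2949
Retained (n=13): Σ = 4561
Mean = 4561/13 = 350.8462

350.8 ms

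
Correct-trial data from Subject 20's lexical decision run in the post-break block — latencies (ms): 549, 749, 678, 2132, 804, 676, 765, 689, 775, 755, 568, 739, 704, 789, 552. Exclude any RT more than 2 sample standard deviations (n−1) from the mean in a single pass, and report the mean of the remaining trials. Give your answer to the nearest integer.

n = 15, ΣRT = 11924, M = 794.933
Σ(x−M)² = 2014298.93; s = √(2014298.93/14) = 379.313
Cutoffs: 794.933 ± 2·379.313 → [36.3, 1553.6]
Outside: 2132 → excluded.
Retained (n=14): Σ = 9792, mean = 9792/14 = 699.429

699 ms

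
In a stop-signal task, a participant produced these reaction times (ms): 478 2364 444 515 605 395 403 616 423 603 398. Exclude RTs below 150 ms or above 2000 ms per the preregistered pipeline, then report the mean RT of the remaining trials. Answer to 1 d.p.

488.0 ms

Excluded: 2364
Retained (n=10): Σ = 4880
Mean = 4880/10 = 488.0000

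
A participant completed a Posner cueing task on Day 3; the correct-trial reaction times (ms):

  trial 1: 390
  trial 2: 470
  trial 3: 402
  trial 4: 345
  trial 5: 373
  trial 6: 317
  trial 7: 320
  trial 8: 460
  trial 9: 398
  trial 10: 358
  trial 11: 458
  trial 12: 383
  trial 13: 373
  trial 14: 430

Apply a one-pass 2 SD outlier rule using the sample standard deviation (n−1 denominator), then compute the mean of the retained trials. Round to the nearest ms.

n = 14, ΣRT = 5477, M = 391.214
Σ(x−M)² = 31616.36; s = √(31616.36/13) = 49.316
Cutoffs: 391.214 ± 2·49.316 → [292.6, 489.8]
No RTs fall outside the cutoffs; all 14 retained. Mean = 5477/14 = 391.214

391 ms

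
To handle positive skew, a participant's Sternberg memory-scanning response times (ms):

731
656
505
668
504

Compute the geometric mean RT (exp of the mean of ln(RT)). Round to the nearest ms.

606 ms

ln(RT): 6.5944, 6.4862, 6.2246, 6.5043, 6.2226
Mean ln(RT) = 32.0320/5 = 6.40640
Geometric mean = exp(6.40640) = 605.71 ms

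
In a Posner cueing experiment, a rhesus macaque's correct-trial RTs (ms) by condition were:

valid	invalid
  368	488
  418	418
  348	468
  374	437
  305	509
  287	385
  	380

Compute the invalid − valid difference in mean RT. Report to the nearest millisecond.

M(valid) = 2100/6 = 350.000
M(invalid) = 3085/7 = 440.714
Difference = 440.714 − 350.000 = 90.714 ms

91 ms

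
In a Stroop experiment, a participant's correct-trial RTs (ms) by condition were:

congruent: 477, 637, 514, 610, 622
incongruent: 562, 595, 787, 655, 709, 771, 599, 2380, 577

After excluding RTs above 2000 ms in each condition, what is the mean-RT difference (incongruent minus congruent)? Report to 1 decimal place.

incongruent: exclude 2380
M(congruent) = 2860/5 = 572.000
M(incongruent) = 5255/8 = 656.875
Difference = 656.875 − 572.000 = 84.875 ms

84.9 ms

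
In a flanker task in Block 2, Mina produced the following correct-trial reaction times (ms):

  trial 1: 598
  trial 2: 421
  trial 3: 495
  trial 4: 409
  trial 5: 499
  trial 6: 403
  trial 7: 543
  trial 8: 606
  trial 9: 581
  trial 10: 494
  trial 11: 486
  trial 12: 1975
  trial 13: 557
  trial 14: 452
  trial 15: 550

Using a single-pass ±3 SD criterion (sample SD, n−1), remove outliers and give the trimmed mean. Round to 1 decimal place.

n = 15, ΣRT = 9069, M = 604.600
Σ(x−M)² = 2072999.60; s = √(2072999.60/14) = 384.800
Cutoffs: 604.600 ± 3·384.800 → [-549.8, 1759.0]
Outside: 1975 → excluded.
Retained (n=14): Σ = 7094, mean = 7094/14 = 506.714

506.7 ms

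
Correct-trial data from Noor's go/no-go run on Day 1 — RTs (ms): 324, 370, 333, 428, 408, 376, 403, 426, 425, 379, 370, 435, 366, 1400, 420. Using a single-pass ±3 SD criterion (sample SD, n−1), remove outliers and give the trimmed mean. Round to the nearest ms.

n = 15, ΣRT = 6863, M = 457.533
Σ(x−M)² = 968369.73; s = √(968369.73/14) = 263.001
Cutoffs: 457.533 ± 3·263.001 → [-331.5, 1246.5]
Outside: 1400 → excluded.
Retained (n=14): Σ = 5463, mean = 5463/14 = 390.214

390 ms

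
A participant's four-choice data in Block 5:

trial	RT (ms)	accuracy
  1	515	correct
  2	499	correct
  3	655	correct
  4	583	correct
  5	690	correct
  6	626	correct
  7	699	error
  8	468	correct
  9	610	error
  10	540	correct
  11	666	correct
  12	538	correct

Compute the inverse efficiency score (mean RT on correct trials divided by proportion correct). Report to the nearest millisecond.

694 ms

Correct trials (n=10): 515, 499, 655, 583, 690, 626, 468, 540, 666, 538
Mean correct RT = 5780/10 = 578.0000 ms
Proportion correct = 10/12
IES = 578.0000 / (10/12) = 693.600 ms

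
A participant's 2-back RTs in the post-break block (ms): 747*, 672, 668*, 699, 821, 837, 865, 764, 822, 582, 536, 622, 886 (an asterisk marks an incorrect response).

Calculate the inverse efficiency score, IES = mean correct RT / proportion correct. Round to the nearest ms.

871 ms

Correct trials (n=11): 672, 699, 821, 837, 865, 764, 822, 582, 536, 622, 886
Mean correct RT = 8106/11 = 736.9091 ms
Proportion correct = 11/13
IES = 736.9091 / (11/13) = 870.893 ms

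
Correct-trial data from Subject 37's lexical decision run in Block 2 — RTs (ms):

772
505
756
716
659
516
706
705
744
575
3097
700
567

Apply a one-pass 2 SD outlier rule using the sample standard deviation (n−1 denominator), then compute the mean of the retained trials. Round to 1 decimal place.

660.1 ms

n = 13, ΣRT = 11018, M = 847.538
Σ(x−M)² = 5580079.23; s = √(5580079.23/12) = 681.914
Cutoffs: 847.538 ± 2·681.914 → [-516.3, 2211.4]
Outside: 3097 → excluded.
Retained (n=12): Σ = 7921, mean = 7921/12 = 660.083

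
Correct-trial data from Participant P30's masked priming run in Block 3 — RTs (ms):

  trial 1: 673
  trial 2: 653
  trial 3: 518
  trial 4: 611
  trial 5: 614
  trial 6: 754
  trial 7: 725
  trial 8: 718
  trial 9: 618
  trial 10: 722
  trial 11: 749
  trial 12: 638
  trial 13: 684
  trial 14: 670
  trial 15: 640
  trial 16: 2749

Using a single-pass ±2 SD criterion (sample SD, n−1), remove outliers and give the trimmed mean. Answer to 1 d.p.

665.8 ms

n = 16, ΣRT = 12736, M = 796.000
Σ(x−M)² = 4124398.00; s = √(4124398.00/15) = 524.366
Cutoffs: 796.000 ± 2·524.366 → [-252.7, 1844.7]
Outside: 2749 → excluded.
Retained (n=15): Σ = 9987, mean = 9987/15 = 665.800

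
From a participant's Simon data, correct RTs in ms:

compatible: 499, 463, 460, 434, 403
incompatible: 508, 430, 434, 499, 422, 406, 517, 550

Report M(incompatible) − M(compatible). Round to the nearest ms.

19 ms

M(compatible) = 2259/5 = 451.800
M(incompatible) = 3766/8 = 470.750
Difference = 470.750 − 451.800 = 18.950 ms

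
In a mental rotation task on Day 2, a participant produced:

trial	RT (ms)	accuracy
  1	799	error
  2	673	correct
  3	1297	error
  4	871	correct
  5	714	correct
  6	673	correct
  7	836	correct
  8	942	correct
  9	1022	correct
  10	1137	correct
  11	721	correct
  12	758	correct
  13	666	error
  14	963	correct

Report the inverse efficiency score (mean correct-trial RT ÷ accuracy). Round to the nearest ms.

Correct trials (n=11): 673, 871, 714, 673, 836, 942, 1022, 1137, 721, 758, 963
Mean correct RT = 9310/11 = 846.3636 ms
Proportion correct = 11/14
IES = 846.3636 / (11/14) = 1077.190 ms

1077 ms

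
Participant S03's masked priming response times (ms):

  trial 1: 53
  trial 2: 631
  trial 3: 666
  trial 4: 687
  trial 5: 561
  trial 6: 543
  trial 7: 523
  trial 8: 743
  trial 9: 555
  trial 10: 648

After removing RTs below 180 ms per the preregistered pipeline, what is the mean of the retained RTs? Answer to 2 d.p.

617.44 ms

Excluded: 53
Retained (n=9): Σ = 5557
Mean = 5557/9 = 617.4444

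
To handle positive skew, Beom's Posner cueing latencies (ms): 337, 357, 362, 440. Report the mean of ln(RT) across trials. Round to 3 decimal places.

ln(RT): 5.8201, 5.8777, 5.8916, 6.0868
Σ ln(RT) = 23.6762
Mean = 23.6762/4 = 5.91906

5.919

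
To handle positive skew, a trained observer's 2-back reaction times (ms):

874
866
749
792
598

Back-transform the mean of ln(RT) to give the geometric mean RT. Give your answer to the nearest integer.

ln(RT): 6.7731, 6.7639, 6.6187, 6.6746, 6.3936
Mean ln(RT) = 33.2239/5 = 6.64477
Geometric mean = exp(6.64477) = 768.75 ms

769 ms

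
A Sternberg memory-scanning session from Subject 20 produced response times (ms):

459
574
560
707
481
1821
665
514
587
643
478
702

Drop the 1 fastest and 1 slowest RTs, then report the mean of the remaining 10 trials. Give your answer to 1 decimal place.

Sorted: 459, 478, 481, 514, 560, 574, 587, 643, 665, 702, 707, 1821
Drop lowest 1 (459) and highest 1 (1821)
Remaining (n=10): Σ = 5911, mean = 5911/10 = 591.100

591.1 ms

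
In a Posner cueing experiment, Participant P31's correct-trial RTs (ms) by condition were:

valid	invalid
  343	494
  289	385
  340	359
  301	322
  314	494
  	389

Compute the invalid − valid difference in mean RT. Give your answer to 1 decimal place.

89.8 ms

M(valid) = 1587/5 = 317.400
M(invalid) = 2443/6 = 407.167
Difference = 407.167 − 317.400 = 89.767 ms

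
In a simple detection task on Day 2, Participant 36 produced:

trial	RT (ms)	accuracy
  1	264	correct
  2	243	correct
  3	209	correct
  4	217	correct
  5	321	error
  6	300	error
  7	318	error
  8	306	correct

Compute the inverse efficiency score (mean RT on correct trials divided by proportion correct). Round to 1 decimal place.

Correct trials (n=5): 264, 243, 209, 217, 306
Mean correct RT = 1239/5 = 247.8000 ms
Proportion correct = 5/8
IES = 247.8000 / (5/8) = 396.480 ms

396.5 ms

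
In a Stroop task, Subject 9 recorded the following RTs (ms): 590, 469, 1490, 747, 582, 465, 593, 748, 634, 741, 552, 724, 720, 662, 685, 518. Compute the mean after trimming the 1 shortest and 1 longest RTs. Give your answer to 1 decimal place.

Sorted: 465, 469, 518, 552, 582, 590, 593, 634, 662, 685, 720, 724, 741, 747, 748, 1490
Drop lowest 1 (465) and highest 1 (1490)
Remaining (n=14): Σ = 8965, mean = 8965/14 = 640.357

640.4 ms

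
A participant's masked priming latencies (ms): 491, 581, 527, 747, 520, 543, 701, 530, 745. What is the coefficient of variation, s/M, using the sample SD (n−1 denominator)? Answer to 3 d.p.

n = 9, Σ = 5385, M = 598.3333
Σ(x−M)² = 84930.000; s = √(84930.000/8) = 103.0352
CV = 103.0352 / 598.3333 = 0.17220

0.172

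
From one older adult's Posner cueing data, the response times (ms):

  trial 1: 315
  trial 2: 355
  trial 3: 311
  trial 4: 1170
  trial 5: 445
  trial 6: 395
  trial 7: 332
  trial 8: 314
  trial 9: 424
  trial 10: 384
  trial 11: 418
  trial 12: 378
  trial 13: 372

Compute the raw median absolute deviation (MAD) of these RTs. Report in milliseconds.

46 ms

Sorted: 311, 314, 315, 332, 355, 372, 378, 384, 395, 418, 424, 445, 1170 → median = 378
|x − 378|: 63, 23, 67, 792, 67, 17, 46, 64, 46, 6, 40, 0, 6
Sorted deviations: 0, 6, 6, 17, 23, 40, 46, 46, 63, 64, 67, 67, 792 → MAD = 46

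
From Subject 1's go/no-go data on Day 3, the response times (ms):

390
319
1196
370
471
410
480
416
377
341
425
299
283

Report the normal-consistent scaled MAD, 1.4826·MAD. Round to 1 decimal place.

72.6 ms

Sorted: 283, 299, 319, 341, 370, 377, 390, 410, 416, 425, 471, 480, 1196 → median = 390
|x − 390| sorted: 0, 13, 20, 20, 26, 35, 49, 71, 81, 90, 91, 107, 806 → MAD = 49
Robust SD ≈ 1.4826 × 49 = 72.647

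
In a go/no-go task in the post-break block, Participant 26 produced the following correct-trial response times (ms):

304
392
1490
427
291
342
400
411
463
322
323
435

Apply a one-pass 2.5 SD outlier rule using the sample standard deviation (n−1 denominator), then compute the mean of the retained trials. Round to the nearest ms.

n = 12, ΣRT = 5600, M = 466.667
Σ(x−M)² = 1177348.67; s = √(1177348.67/11) = 327.157
Cutoffs: 466.667 ± 2.5·327.157 → [-351.2, 1284.6]
Outside: 1490 → excluded.
Retained (n=11): Σ = 4110, mean = 4110/11 = 373.636

374 ms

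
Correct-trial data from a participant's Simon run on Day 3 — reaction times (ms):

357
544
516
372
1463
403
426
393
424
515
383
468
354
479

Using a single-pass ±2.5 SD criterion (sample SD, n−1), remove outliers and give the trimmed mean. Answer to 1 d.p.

n = 14, ΣRT = 7097, M = 506.929
Σ(x−M)² = 1034526.93; s = √(1034526.93/13) = 282.097
Cutoffs: 506.929 ± 2.5·282.097 → [-198.3, 1212.2]
Outside: 1463 → excluded.
Retained (n=13): Σ = 5634, mean = 5634/13 = 433.385

433.4 ms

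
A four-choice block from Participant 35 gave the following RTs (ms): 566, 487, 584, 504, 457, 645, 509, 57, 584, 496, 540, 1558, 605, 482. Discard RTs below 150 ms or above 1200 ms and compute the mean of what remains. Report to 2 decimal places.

Excluded: 57, 1558
Retained (n=12): Σ = 6459
Mean = 6459/12 = 538.2500

538.25 ms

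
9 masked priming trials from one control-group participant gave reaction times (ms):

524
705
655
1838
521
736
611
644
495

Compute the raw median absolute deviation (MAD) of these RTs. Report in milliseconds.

92 ms

Sorted: 495, 521, 524, 611, 644, 655, 705, 736, 1838 → median = 644
|x − 644|: 120, 61, 11, 1194, 123, 92, 33, 0, 149
Sorted deviations: 0, 11, 33, 61, 92, 120, 123, 149, 1194 → MAD = 92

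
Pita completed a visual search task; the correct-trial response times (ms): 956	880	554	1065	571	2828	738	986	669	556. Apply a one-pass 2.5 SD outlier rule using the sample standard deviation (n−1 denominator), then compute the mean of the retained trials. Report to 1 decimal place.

775.0 ms

n = 10, ΣRT = 9803, M = 980.300
Σ(x−M)² = 4116758.10; s = √(4116758.10/9) = 676.327
Cutoffs: 980.300 ± 2.5·676.327 → [-710.5, 2671.1]
Outside: 2828 → excluded.
Retained (n=9): Σ = 6975, mean = 6975/9 = 775.000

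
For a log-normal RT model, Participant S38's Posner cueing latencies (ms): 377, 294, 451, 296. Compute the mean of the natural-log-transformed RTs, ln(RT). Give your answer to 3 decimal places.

5.854

ln(RT): 5.9322, 5.6836, 6.1115, 5.6904
Σ ln(RT) = 23.4177
Mean = 23.4177/4 = 5.85441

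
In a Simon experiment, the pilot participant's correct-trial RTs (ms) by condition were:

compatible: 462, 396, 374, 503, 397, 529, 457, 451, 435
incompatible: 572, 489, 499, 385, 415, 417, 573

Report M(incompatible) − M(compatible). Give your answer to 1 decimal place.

33.7 ms

M(compatible) = 4004/9 = 444.889
M(incompatible) = 3350/7 = 478.571
Difference = 478.571 − 444.889 = 33.683 ms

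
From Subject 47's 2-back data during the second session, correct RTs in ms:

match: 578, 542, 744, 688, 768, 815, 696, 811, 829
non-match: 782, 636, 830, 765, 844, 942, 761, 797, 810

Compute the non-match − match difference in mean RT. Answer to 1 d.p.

M(match) = 6471/9 = 719.000
M(non-match) = 7167/9 = 796.333
Difference = 796.333 − 719.000 = 77.333 ms

77.3 ms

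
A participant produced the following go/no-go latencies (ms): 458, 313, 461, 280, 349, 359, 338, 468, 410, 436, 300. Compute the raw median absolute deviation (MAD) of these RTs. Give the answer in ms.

Sorted: 280, 300, 313, 338, 349, 359, 410, 436, 458, 461, 468 → median = 359
|x − 359|: 99, 46, 102, 79, 10, 0, 21, 109, 51, 77, 59
Sorted deviations: 0, 10, 21, 46, 51, 59, 77, 79, 99, 102, 109 → MAD = 59

59 ms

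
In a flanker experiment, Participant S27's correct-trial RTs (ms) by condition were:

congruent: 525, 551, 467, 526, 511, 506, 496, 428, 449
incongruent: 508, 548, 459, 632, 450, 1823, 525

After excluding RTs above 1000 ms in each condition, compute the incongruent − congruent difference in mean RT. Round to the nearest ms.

incongruent: exclude 1823
M(congruent) = 4459/9 = 495.444
M(incongruent) = 3122/6 = 520.333
Difference = 520.333 − 495.444 = 24.889 ms

25 ms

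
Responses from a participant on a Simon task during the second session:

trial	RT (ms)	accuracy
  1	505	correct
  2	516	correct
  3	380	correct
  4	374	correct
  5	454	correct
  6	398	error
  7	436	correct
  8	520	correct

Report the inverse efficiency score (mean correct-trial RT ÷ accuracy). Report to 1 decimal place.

520.0 ms

Correct trials (n=7): 505, 516, 380, 374, 454, 436, 520
Mean correct RT = 3185/7 = 455.0000 ms
Proportion correct = 7/8
IES = 455.0000 / (7/8) = 520.000 ms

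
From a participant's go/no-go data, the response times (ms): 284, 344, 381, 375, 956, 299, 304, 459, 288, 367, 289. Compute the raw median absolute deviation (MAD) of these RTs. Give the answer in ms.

45 ms

Sorted: 284, 288, 289, 299, 304, 344, 367, 375, 381, 459, 956 → median = 344
|x − 344|: 60, 0, 37, 31, 612, 45, 40, 115, 56, 23, 55
Sorted deviations: 0, 23, 31, 37, 40, 45, 55, 56, 60, 115, 612 → MAD = 45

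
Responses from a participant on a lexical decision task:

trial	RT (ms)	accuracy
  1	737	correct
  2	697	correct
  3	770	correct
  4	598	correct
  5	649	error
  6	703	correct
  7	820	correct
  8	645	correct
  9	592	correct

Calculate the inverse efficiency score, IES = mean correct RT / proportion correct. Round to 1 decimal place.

782.2 ms

Correct trials (n=8): 737, 697, 770, 598, 703, 820, 645, 592
Mean correct RT = 5562/8 = 695.2500 ms
Proportion correct = 8/9
IES = 695.2500 / (8/9) = 782.156 ms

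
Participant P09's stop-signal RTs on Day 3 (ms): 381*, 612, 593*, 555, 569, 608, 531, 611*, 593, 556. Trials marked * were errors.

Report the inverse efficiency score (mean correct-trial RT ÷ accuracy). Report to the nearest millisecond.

Correct trials (n=7): 612, 555, 569, 608, 531, 593, 556
Mean correct RT = 4024/7 = 574.8571 ms
Proportion correct = 7/10
IES = 574.8571 / (7/10) = 821.224 ms

821 ms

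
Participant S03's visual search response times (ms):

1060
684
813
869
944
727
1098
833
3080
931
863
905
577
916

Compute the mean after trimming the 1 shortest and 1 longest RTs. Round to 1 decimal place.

Sorted: 577, 684, 727, 813, 833, 863, 869, 905, 916, 931, 944, 1060, 1098, 3080
Drop lowest 1 (577) and highest 1 (3080)
Remaining (n=12): Σ = 10643, mean = 10643/12 = 886.917

886.9 ms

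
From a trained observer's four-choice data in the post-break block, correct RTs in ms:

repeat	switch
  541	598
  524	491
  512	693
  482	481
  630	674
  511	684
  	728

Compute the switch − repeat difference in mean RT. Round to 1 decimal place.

88.0 ms

M(repeat) = 3200/6 = 533.333
M(switch) = 4349/7 = 621.286
Difference = 621.286 − 533.333 = 87.952 ms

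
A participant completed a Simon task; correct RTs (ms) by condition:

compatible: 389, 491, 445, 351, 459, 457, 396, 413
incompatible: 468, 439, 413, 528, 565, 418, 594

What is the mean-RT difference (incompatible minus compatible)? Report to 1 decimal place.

64.2 ms

M(compatible) = 3401/8 = 425.125
M(incompatible) = 3425/7 = 489.286
Difference = 489.286 − 425.125 = 64.161 ms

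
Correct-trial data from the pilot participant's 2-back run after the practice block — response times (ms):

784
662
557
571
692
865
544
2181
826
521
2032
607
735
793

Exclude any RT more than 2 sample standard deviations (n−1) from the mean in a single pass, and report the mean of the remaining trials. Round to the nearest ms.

n = 14, ΣRT = 12370, M = 883.571
Σ(x−M)² = 3659461.43; s = √(3659461.43/13) = 530.563
Cutoffs: 883.571 ± 2·530.563 → [-177.6, 1944.7]
Outside: 2032, 2181 → excluded.
Retained (n=12): Σ = 8157, mean = 8157/12 = 679.750

680 ms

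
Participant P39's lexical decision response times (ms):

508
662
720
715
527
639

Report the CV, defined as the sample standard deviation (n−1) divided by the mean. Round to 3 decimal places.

n = 6, Σ = 3771, M = 628.5000
Σ(x−M)² = 41909.500; s = √(41909.500/5) = 91.5527
CV = 91.5527 / 628.5000 = 0.14567

0.146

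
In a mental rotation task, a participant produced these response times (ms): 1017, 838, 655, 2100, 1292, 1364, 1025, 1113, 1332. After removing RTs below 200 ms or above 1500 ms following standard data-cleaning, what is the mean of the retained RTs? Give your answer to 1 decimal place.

Excluded: 2100
Retained (n=8): Σ = 8636
Mean = 8636/8 = 1079.5000

1079.5 ms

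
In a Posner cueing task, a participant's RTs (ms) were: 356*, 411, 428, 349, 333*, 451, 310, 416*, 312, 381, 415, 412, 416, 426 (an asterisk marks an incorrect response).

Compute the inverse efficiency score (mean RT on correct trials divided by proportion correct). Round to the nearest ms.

Correct trials (n=11): 411, 428, 349, 451, 310, 312, 381, 415, 412, 416, 426
Mean correct RT = 4311/11 = 391.9091 ms
Proportion correct = 11/14
IES = 391.9091 / (11/14) = 498.793 ms

499 ms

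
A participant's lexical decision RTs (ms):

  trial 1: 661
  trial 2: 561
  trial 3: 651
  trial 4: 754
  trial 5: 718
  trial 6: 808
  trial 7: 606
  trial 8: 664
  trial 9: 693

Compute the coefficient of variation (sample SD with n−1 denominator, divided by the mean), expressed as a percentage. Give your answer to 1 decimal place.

n = 9, Σ = 6116, M = 679.5556
Σ(x−M)² = 44566.222; s = √(44566.222/8) = 74.6376
CV = 74.6376 / 679.5556 = 0.10983 = 10.983%

11.0%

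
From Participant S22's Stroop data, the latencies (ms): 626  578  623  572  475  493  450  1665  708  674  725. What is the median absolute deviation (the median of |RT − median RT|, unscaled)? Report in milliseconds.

Sorted: 450, 475, 493, 572, 578, 623, 626, 674, 708, 725, 1665 → median = 623
|x − 623|: 3, 45, 0, 51, 148, 130, 173, 1042, 85, 51, 102
Sorted deviations: 0, 3, 45, 51, 51, 85, 102, 130, 148, 173, 1042 → MAD = 85

85 ms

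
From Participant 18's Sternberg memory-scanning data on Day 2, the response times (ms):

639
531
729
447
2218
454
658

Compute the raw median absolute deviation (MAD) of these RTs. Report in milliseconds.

Sorted: 447, 454, 531, 639, 658, 729, 2218 → median = 639
|x − 639|: 0, 108, 90, 192, 1579, 185, 19
Sorted deviations: 0, 19, 90, 108, 185, 192, 1579 → MAD = 108

108 ms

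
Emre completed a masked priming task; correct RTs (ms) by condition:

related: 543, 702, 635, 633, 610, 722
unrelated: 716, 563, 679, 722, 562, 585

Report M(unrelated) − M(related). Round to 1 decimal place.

-3.0 ms

M(related) = 3845/6 = 640.833
M(unrelated) = 3827/6 = 637.833
Difference = 637.833 − 640.833 = -3.000 ms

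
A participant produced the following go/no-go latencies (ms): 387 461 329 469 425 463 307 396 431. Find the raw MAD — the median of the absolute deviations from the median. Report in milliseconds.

Sorted: 307, 329, 387, 396, 425, 431, 461, 463, 469 → median = 425
|x − 425|: 38, 36, 96, 44, 0, 38, 118, 29, 6
Sorted deviations: 0, 6, 29, 36, 38, 38, 44, 96, 118 → MAD = 38

38 ms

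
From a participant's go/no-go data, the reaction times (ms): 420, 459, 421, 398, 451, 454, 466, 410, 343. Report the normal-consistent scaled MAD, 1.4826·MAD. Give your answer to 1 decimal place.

Sorted: 343, 398, 410, 420, 421, 451, 454, 459, 466 → median = 421
|x − 421| sorted: 0, 1, 11, 23, 30, 33, 38, 45, 78 → MAD = 30
Robust SD ≈ 1.4826 × 30 = 44.478

44.5 ms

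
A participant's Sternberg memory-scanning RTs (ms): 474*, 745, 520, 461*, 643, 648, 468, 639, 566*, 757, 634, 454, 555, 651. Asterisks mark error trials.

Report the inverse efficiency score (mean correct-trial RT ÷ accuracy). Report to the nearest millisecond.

Correct trials (n=11): 745, 520, 643, 648, 468, 639, 757, 634, 454, 555, 651
Mean correct RT = 6714/11 = 610.3636 ms
Proportion correct = 11/14
IES = 610.3636 / (11/14) = 776.826 ms

777 ms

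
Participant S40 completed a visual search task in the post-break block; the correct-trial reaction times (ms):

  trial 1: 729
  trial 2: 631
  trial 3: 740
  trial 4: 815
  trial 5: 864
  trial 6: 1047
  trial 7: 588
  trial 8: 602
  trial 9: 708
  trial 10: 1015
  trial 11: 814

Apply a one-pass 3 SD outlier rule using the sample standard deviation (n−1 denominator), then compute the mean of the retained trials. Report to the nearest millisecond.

n = 11, ΣRT = 8553, M = 777.545
Σ(x−M)² = 236018.73; s = √(236018.73/10) = 153.629
Cutoffs: 777.545 ± 3·153.629 → [316.7, 1238.4]
No RTs fall outside the cutoffs; all 11 retained. Mean = 8553/11 = 777.545

778 ms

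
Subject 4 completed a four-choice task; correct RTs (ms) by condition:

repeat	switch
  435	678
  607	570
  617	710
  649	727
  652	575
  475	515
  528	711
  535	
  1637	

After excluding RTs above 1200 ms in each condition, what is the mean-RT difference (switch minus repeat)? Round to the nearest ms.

repeat: exclude 1637
M(repeat) = 4498/8 = 562.250
M(switch) = 4486/7 = 640.857
Difference = 640.857 − 562.250 = 78.607 ms

79 ms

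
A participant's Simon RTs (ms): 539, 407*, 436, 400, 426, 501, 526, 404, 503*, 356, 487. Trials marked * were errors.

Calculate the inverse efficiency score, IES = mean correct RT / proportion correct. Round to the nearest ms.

553 ms

Correct trials (n=9): 539, 436, 400, 426, 501, 526, 404, 356, 487
Mean correct RT = 4075/9 = 452.7778 ms
Proportion correct = 9/11
IES = 452.7778 / (9/11) = 553.395 ms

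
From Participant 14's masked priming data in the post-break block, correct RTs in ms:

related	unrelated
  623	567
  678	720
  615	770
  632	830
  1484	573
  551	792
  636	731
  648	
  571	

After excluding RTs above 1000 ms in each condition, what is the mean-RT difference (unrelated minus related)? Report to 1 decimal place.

92.6 ms

related: exclude 1484
M(related) = 4954/8 = 619.250
M(unrelated) = 4983/7 = 711.857
Difference = 711.857 − 619.250 = 92.607 ms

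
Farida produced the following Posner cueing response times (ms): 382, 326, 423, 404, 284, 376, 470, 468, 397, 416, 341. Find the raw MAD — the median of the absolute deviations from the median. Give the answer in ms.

Sorted: 284, 326, 341, 376, 382, 397, 404, 416, 423, 468, 470 → median = 397
|x − 397|: 15, 71, 26, 7, 113, 21, 73, 71, 0, 19, 56
Sorted deviations: 0, 7, 15, 19, 21, 26, 56, 71, 71, 73, 113 → MAD = 26

26 ms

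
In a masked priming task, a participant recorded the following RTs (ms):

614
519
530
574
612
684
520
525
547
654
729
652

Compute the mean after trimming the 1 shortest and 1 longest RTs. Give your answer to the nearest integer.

591 ms

Sorted: 519, 520, 525, 530, 547, 574, 612, 614, 652, 654, 684, 729
Drop lowest 1 (519) and highest 1 (729)
Remaining (n=10): Σ = 5912, mean = 5912/10 = 591.200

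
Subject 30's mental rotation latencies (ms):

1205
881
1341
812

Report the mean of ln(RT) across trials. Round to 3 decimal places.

ln(RT): 7.0942, 6.7811, 7.2012, 6.6995
Σ ln(RT) = 27.7760
Mean = 27.7760/4 = 6.94399

6.944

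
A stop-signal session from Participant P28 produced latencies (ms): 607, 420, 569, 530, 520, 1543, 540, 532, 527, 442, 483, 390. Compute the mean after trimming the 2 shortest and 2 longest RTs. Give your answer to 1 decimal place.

Sorted: 390, 420, 442, 483, 520, 527, 530, 532, 540, 569, 607, 1543
Drop lowest 2 (390, 420) and highest 2 (607, 1543)
Remaining (n=8): Σ = 4143, mean = 4143/8 = 517.875

517.9 ms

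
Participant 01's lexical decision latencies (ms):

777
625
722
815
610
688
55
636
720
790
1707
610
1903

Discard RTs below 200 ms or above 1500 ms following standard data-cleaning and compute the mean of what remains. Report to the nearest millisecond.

Excluded: 55, 1707, 1903
Retained (n=10): Σ = 6993
Mean = 6993/10 = 699.3000

699 ms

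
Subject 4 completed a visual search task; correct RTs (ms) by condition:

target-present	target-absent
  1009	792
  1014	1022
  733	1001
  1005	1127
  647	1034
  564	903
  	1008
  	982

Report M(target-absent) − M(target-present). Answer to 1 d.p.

M(target-present) = 4972/6 = 828.667
M(target-absent) = 7869/8 = 983.625
Difference = 983.625 − 828.667 = 154.958 ms

155.0 ms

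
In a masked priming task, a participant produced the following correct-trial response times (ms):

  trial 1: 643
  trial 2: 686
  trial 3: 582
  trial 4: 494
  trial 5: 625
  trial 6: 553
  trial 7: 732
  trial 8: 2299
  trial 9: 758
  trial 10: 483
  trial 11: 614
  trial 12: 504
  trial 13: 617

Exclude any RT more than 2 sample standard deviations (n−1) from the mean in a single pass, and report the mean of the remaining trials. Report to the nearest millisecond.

608 ms

n = 13, ΣRT = 9590, M = 737.692
Σ(x−M)² = 2729548.77; s = √(2729548.77/12) = 476.930
Cutoffs: 737.692 ± 2·476.930 → [-216.2, 1691.6]
Outside: 2299 → excluded.
Retained (n=12): Σ = 7291, mean = 7291/12 = 607.583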